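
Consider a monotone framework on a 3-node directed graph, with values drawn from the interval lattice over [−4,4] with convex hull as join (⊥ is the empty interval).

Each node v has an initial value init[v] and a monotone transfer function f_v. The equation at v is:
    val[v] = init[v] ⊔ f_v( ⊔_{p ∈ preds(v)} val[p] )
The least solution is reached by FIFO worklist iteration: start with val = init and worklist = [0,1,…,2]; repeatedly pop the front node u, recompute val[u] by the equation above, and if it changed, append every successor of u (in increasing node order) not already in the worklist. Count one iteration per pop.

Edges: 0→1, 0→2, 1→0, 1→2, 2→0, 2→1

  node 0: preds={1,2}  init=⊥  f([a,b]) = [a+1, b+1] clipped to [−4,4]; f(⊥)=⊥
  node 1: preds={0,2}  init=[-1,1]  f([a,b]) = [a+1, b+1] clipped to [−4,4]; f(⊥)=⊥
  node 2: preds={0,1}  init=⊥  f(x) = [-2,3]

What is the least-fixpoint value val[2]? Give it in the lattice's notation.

Iteration log — 7 steps:
  step 1. node 0  ⊔preds=[-1,1]  new=[0,2]  old=⊥  +wl: 
  step 2. node 1  ⊔preds=[0,2]  new=[-1,3]  old=[-1,1]  +wl: 0
  step 3. node 2  ⊔preds=[-1,3]  new=[-2,3]  old=⊥  +wl: 1
  step 4. node 0  ⊔preds=[-2,3]  new=[-1,4]  old=[0,2]  +wl: 2
  step 5. node 1  ⊔preds=[-2,4]  new=[-1,4]  old=[-1,3]  +wl: 0
  step 6. node 2  ⊔preds=[-1,4]  new=[-2,3]  stable
  step 7. node 0  ⊔preds=[-2,4]  new=[-1,4]  stable

Least fixpoint reached:
  node 0: [-1,4]
  node 1: [-1,4]
  node 2: [-2,3]

[-2,3]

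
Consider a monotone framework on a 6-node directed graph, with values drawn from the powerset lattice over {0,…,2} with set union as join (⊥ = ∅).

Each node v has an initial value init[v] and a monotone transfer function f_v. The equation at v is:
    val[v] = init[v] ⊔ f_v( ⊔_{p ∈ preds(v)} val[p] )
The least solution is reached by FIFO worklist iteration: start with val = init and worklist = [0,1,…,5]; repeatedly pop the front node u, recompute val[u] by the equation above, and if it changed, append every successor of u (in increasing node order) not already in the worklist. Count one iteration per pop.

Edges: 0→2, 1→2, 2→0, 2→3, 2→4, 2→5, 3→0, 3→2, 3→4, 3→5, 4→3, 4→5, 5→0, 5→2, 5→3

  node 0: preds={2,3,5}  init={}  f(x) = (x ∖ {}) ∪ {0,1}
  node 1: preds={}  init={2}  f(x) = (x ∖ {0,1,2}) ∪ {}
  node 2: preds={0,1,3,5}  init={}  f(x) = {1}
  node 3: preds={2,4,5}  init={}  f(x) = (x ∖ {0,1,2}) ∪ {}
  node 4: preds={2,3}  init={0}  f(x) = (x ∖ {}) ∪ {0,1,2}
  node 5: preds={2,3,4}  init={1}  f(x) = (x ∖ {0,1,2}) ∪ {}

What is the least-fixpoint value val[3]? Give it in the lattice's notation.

Iteration log — 8 steps:
  step 1. node 0  ⊔preds={1}  new={0,1}  old={}  +wl: 
  step 2. node 1  ⊔preds={}  new={2}  stable
  step 3. node 2  ⊔preds={0,1,2}  new={1}  old={}  +wl: 0
  step 4. node 3  ⊔preds={0,1}  new={}  stable
  step 5. node 4  ⊔preds={1}  new={0,1,2}  old={0}  +wl: 3
  step 6. node 5  ⊔preds={0,1,2}  new={1}  stable
  step 7. node 0  ⊔preds={1}  new={0,1}  stable
  step 8. node 3  ⊔preds={0,1,2}  new={}  stable

Least fixpoint reached:
  node 0: {0,1}
  node 1: {2}
  node 2: {1}
  node 3: {}
  node 4: {0,1,2}
  node 5: {1}

{}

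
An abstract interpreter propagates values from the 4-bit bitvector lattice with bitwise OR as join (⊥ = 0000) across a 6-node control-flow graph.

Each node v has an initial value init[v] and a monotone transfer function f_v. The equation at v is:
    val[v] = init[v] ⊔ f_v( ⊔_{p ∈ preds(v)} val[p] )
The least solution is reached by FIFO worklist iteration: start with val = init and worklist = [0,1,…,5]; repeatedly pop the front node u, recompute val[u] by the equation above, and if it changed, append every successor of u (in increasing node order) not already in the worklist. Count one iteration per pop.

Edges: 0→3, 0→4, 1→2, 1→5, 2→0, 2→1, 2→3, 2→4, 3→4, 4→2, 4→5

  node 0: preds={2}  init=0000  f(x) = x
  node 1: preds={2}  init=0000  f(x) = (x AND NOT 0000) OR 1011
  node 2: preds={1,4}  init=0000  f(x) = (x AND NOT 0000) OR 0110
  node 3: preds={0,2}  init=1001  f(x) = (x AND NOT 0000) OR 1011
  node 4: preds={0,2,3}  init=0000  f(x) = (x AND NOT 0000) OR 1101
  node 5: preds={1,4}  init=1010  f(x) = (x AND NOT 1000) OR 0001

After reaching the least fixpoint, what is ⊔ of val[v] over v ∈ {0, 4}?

1111

Trace (12 dequeues):
  [1] u=0 | in 0000 | out 0000 | ==
  [2] u=1 | in 0000 | out 1011 | prev 0000 | push {}
  [3] u=2 | in 1011 | out 1111 | prev 0000 | push {0,1}
  [4] u=3 | in 1111 | out 1111 | prev 1001 | push {}
  [5] u=4 | in 1111 | out 1111 | prev 0000 | push {2}
  [6] u=5 | in 1111 | out 1111 | prev 1010 | push {}
  [7] u=0 | in 1111 | out 1111 | prev 0000 | push {3,4}
  [8] u=1 | in 1111 | out 1111 | prev 1011 | push {5}
  [9] u=2 | in 1111 | out 1111 | ==
  [10] u=3 | in 1111 | out 1111 | ==
  [11] u=4 | in 1111 | out 1111 | ==
  [12] u=5 | in 1111 | out 1111 | ==

Converged values:
  [0] 1111
  [1] 1111
  [2] 1111
  [3] 1111
  [4] 1111
  [5] 1111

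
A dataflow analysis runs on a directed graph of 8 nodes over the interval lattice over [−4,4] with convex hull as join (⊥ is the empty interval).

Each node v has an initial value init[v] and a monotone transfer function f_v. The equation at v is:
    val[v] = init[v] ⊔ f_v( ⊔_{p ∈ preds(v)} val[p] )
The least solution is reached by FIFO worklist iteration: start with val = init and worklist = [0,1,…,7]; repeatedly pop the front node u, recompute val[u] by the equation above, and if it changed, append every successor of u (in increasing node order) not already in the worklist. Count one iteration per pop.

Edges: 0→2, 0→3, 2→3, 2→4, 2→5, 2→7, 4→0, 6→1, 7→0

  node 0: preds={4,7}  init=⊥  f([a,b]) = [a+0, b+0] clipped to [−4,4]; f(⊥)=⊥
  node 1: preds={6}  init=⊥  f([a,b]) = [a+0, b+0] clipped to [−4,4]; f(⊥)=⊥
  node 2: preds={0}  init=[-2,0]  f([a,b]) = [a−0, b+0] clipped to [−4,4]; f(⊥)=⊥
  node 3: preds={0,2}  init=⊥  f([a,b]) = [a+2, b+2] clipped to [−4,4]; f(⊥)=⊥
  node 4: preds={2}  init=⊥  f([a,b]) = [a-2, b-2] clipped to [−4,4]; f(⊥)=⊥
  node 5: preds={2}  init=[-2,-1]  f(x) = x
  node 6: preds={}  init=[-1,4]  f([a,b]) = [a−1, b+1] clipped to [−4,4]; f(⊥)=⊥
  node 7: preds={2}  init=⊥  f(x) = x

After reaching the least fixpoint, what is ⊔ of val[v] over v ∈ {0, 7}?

[-4,0]

Iteration log — 15 steps:
  step 1. node 0  ⊔preds=⊥  new=⊥  stable
  step 2. node 1  ⊔preds=[-1,4]  new=[-1,4]  old=⊥  +wl: 
  step 3. node 2  ⊔preds=⊥  new=[-2,0]  stable
  step 4. node 3  ⊔preds=[-2,0]  new=[0,2]  old=⊥  +wl: 
  step 5. node 4  ⊔preds=[-2,0]  new=[-4,-2]  old=⊥  +wl: 0
  step 6. node 5  ⊔preds=[-2,0]  new=[-2,0]  old=[-2,-1]  +wl: 
  step 7. node 6  ⊔preds=⊥  new=[-1,4]  stable
  step 8. node 7  ⊔preds=[-2,0]  new=[-2,0]  old=⊥  +wl: 
  step 9. node 0  ⊔preds=[-4,0]  new=[-4,0]  old=⊥  +wl: 2,3
  step 10. node 2  ⊔preds=[-4,0]  new=[-4,0]  old=[-2,0]  +wl: 4,5,7
  step 11. node 3  ⊔preds=[-4,0]  new=[-2,2]  old=[0,2]  +wl: 
  step 12. node 4  ⊔preds=[-4,0]  new=[-4,-2]  stable
  step 13. node 5  ⊔preds=[-4,0]  new=[-4,0]  old=[-2,0]  +wl: 
  step 14. node 7  ⊔preds=[-4,0]  new=[-4,0]  old=[-2,0]  +wl: 0
  step 15. node 0  ⊔preds=[-4,0]  new=[-4,0]  stable

Least fixpoint reached:
  node 0: [-4,0]
  node 1: [-1,4]
  node 2: [-4,0]
  node 3: [-2,2]
  node 4: [-4,-2]
  node 5: [-4,0]
  node 6: [-1,4]
  node 7: [-4,0]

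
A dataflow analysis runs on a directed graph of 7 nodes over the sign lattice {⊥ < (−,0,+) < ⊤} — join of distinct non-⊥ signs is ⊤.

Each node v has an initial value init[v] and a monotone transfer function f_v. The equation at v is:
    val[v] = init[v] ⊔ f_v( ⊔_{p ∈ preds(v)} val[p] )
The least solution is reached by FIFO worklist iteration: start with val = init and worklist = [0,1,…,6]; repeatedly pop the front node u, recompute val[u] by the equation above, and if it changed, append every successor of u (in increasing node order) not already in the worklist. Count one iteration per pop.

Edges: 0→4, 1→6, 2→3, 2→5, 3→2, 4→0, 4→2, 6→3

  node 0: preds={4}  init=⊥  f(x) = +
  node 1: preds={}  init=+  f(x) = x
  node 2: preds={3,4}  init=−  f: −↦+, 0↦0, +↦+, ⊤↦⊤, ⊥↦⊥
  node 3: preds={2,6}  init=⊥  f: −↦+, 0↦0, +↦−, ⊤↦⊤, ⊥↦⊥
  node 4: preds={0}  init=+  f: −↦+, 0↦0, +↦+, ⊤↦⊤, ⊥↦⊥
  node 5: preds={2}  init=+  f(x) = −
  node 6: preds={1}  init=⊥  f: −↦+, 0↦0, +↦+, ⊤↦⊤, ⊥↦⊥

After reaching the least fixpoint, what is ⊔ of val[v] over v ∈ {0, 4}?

Worklist (9 pops):
  #1 pop 0: in=+ → + (was ⊥); enqueue []
  #2 pop 1: in=⊥ → + (no change)
  #3 pop 2: in=+ → ⊤ (was −); enqueue []
  #4 pop 3: in=⊤ → ⊤ (was ⊥); enqueue [2]
  #5 pop 4: in=+ → + (no change)
  #6 pop 5: in=⊤ → ⊤ (was +); enqueue []
  #7 pop 6: in=+ → + (was ⊥); enqueue [3]
  #8 pop 2: in=⊤ → ⊤ (no change)
  #9 pop 3: in=⊤ → ⊤ (no change)

Fixpoint:
  val[0] = +
  val[1] = +
  val[2] = ⊤
  val[3] = ⊤
  val[4] = +
  val[5] = ⊤
  val[6] = +

+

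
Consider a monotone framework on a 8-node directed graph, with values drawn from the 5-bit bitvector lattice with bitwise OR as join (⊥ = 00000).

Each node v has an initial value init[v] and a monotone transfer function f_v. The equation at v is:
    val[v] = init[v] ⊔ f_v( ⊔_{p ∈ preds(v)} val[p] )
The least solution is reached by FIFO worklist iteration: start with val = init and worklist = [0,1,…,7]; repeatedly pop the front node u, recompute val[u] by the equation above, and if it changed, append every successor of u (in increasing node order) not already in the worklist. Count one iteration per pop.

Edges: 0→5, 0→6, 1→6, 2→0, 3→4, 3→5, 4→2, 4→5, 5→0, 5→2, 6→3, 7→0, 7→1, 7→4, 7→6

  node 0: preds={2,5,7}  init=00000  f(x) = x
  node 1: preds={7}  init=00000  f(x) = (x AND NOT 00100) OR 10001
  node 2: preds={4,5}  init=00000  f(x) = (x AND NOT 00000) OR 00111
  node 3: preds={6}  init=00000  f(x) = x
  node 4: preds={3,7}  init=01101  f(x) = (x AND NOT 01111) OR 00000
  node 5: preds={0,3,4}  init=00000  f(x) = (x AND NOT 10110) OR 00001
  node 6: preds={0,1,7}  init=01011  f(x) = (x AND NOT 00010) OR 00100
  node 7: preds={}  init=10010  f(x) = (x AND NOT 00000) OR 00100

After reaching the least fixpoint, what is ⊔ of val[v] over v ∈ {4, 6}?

11111

Worklist (16 pops):
  #1 pop 0: in=10010 → 10010 (was 00000); enqueue []
  #2 pop 1: in=10010 → 10011 (was 00000); enqueue []
  #3 pop 2: in=01101 → 01111 (was 00000); enqueue [0]
  #4 pop 3: in=01011 → 01011 (was 00000); enqueue []
  #5 pop 4: in=11011 → 11101 (was 01101); enqueue [2]
  #6 pop 5: in=11111 → 01001 (was 00000); enqueue []
  #7 pop 6: in=10011 → 11111 (was 01011); enqueue [3]
  #8 pop 7: in=00000 → 10110 (was 10010); enqueue [1,4,6]
  #9 pop 0: in=11111 → 11111 (was 10010); enqueue [5]
  #10 pop 2: in=11101 → 11111 (was 01111); enqueue [0]
  #11 pop 3: in=11111 → 11111 (was 01011); enqueue []
  #12 pop 1: in=10110 → 10011 (no change)
  #13 pop 4: in=11111 → 11101 (no change)
  #14 pop 6: in=11111 → 11111 (no change)
  #15 pop 5: in=11111 → 01001 (no change)
  #16 pop 0: in=11111 → 11111 (no change)

Fixpoint:
  val[0] = 11111
  val[1] = 10011
  val[2] = 11111
  val[3] = 11111
  val[4] = 11101
  val[5] = 01001
  val[6] = 11111
  val[7] = 10110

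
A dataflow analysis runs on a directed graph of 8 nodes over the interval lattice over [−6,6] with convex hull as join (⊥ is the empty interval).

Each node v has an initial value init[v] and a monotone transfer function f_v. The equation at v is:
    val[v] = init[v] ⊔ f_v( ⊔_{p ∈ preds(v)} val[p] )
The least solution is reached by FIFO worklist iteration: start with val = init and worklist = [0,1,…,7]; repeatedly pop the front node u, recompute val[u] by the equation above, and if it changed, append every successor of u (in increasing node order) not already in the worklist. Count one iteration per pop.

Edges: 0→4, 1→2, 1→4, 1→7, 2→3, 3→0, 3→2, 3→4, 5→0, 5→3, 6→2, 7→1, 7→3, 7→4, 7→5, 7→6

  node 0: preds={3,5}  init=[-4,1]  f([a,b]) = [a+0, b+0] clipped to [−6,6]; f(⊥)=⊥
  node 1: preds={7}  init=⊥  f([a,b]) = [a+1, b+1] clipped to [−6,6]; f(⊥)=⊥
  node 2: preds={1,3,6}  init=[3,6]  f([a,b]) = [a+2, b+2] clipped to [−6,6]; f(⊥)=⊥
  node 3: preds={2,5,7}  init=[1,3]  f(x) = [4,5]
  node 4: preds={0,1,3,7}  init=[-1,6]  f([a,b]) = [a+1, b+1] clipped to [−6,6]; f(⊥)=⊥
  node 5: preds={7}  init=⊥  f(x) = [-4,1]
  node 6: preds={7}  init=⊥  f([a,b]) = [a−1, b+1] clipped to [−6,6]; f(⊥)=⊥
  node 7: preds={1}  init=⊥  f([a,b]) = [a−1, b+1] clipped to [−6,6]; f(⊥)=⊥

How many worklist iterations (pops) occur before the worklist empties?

Worklist (12 pops):
  #1 pop 0: in=[1,3] → [-4,3] (was [-4,1]); enqueue []
  #2 pop 1: in=⊥ → ⊥ (no change)
  #3 pop 2: in=[1,3] → [3,6] (no change)
  #4 pop 3: in=[3,6] → [1,5] (was [1,3]); enqueue [0,2]
  #5 pop 4: in=[-4,5] → [-3,6] (was [-1,6]); enqueue []
  #6 pop 5: in=⊥ → [-4,1] (was ⊥); enqueue [3]
  #7 pop 6: in=⊥ → ⊥ (no change)
  #8 pop 7: in=⊥ → ⊥ (no change)
  #9 pop 0: in=[-4,5] → [-4,5] (was [-4,3]); enqueue [4]
  #10 pop 2: in=[1,5] → [3,6] (no change)
  #11 pop 3: in=[-4,6] → [1,5] (no change)
  #12 pop 4: in=[-4,5] → [-3,6] (no change)

Fixpoint:
  val[0] = [-4,5]
  val[1] = ⊥
  val[2] = [3,6]
  val[3] = [1,5]
  val[4] = [-3,6]
  val[5] = [-4,1]
  val[6] = ⊥
  val[7] = ⊥

12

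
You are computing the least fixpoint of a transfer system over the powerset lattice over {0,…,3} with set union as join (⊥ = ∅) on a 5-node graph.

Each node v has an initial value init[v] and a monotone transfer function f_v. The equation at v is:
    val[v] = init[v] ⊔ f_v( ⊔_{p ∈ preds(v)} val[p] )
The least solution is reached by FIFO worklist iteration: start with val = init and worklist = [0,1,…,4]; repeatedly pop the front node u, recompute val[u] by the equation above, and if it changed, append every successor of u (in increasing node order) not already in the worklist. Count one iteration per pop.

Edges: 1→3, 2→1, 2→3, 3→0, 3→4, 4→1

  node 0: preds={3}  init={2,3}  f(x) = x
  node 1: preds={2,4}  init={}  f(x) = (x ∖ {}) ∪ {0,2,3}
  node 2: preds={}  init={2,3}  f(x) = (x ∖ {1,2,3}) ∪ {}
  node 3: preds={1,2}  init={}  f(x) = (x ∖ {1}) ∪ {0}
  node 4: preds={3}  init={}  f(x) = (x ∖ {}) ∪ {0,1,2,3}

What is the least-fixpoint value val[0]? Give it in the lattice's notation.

{0,2,3}

Worklist (8 pops):
  #1 pop 0: in={} → {2,3} (no change)
  #2 pop 1: in={2,3} → {0,2,3} (was {}); enqueue []
  #3 pop 2: in={} → {2,3} (no change)
  #4 pop 3: in={0,2,3} → {0,2,3} (was {}); enqueue [0]
  #5 pop 4: in={0,2,3} → {0,1,2,3} (was {}); enqueue [1]
  #6 pop 0: in={0,2,3} → {0,2,3} (was {2,3}); enqueue []
  #7 pop 1: in={0,1,2,3} → {0,1,2,3} (was {0,2,3}); enqueue [3]
  #8 pop 3: in={0,1,2,3} → {0,2,3} (no change)

Fixpoint:
  val[0] = {0,2,3}
  val[1] = {0,1,2,3}
  val[2] = {2,3}
  val[3] = {0,2,3}
  val[4] = {0,1,2,3}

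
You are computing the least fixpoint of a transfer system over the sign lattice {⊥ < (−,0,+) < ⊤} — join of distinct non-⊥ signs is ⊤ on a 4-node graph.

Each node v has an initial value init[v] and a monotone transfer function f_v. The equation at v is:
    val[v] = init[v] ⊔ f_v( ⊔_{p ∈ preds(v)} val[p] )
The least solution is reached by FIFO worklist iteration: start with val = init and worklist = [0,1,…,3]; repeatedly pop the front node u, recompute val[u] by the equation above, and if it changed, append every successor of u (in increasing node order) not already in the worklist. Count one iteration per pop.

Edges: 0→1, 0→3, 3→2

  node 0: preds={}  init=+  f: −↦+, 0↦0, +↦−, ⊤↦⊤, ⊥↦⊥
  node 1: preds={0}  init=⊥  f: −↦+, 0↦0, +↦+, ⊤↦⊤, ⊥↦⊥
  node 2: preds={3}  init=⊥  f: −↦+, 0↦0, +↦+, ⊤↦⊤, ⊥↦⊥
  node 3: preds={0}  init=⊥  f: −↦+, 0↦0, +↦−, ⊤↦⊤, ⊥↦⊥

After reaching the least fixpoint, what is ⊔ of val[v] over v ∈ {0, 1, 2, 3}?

⊤

Trace (5 dequeues):
  [1] u=0 | in ⊥ | out + | ==
  [2] u=1 | in + | out + | prev ⊥ | push {}
  [3] u=2 | in ⊥ | out ⊥ | ==
  [4] u=3 | in + | out − | prev ⊥ | push {2}
  [5] u=2 | in − | out + | prev ⊥ | push {}

Converged values:
  [0] +
  [1] +
  [2] +
  [3] −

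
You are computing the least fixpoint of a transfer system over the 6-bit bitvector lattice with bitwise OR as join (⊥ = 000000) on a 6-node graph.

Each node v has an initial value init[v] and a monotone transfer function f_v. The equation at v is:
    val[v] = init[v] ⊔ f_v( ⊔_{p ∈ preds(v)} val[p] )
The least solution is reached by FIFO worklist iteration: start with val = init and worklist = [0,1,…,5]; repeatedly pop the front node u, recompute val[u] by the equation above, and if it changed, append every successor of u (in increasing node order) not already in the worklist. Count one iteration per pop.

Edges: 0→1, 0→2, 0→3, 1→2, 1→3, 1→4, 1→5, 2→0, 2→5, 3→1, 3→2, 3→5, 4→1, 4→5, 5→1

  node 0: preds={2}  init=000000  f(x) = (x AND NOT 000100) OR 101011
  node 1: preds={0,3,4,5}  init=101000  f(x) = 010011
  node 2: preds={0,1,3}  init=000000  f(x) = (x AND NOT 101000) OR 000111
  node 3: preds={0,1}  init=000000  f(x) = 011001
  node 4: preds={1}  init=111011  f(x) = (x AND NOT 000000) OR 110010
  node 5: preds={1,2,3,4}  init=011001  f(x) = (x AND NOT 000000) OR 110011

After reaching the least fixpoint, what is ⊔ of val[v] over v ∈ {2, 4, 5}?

Worklist (10 pops):
  #1 pop 0: in=000000 → 101011 (was 000000); enqueue []
  #2 pop 1: in=111011 → 111011 (was 101000); enqueue []
  #3 pop 2: in=111011 → 010111 (was 000000); enqueue [0]
  #4 pop 3: in=111011 → 011001 (was 000000); enqueue [1,2]
  #5 pop 4: in=111011 → 111011 (no change)
  #6 pop 5: in=111111 → 111111 (was 011001); enqueue []
  #7 pop 0: in=010111 → 111011 (was 101011); enqueue [3]
  #8 pop 1: in=111111 → 111011 (no change)
  #9 pop 2: in=111011 → 010111 (no change)
  #10 pop 3: in=111011 → 011001 (no change)

Fixpoint:
  val[0] = 111011
  val[1] = 111011
  val[2] = 010111
  val[3] = 011001
  val[4] = 111011
  val[5] = 111111

111111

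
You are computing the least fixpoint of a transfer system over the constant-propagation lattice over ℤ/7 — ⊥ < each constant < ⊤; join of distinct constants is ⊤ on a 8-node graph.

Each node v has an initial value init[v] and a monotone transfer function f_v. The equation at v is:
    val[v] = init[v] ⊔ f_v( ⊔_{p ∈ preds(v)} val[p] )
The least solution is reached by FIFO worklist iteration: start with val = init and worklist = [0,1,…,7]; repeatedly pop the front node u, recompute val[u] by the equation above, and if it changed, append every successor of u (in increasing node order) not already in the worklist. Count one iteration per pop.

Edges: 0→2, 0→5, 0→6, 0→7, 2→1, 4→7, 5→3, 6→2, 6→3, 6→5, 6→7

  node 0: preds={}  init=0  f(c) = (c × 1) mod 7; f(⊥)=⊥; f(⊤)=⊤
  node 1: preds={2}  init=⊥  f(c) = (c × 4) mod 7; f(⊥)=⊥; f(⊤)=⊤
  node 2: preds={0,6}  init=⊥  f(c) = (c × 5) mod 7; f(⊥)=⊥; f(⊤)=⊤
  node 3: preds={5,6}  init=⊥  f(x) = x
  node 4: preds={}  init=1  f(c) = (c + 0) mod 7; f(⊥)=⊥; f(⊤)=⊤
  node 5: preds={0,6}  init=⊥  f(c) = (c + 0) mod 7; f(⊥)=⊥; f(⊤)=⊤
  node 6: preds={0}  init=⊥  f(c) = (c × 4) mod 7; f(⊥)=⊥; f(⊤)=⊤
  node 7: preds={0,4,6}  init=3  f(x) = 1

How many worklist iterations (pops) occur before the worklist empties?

Trace (12 dequeues):
  [1] u=0 | in ⊥ | out 0 | ==
  [2] u=1 | in ⊥ | out ⊥ | ==
  [3] u=2 | in 0 | out 0 | prev ⊥ | push {1}
  [4] u=3 | in ⊥ | out ⊥ | ==
  [5] u=4 | in ⊥ | out 1 | ==
  [6] u=5 | in 0 | out 0 | prev ⊥ | push {3}
  [7] u=6 | in 0 | out 0 | prev ⊥ | push {2,5}
  [8] u=7 | in ⊤ | out ⊤ | prev 3 | push {}
  [9] u=1 | in 0 | out 0 | prev ⊥ | push {}
  [10] u=3 | in 0 | out 0 | prev ⊥ | push {}
  [11] u=2 | in 0 | out 0 | ==
  [12] u=5 | in 0 | out 0 | ==

Converged values:
  [0] 0
  [1] 0
  [2] 0
  [3] 0
  [4] 1
  [5] 0
  [6] 0
  [7] ⊤

12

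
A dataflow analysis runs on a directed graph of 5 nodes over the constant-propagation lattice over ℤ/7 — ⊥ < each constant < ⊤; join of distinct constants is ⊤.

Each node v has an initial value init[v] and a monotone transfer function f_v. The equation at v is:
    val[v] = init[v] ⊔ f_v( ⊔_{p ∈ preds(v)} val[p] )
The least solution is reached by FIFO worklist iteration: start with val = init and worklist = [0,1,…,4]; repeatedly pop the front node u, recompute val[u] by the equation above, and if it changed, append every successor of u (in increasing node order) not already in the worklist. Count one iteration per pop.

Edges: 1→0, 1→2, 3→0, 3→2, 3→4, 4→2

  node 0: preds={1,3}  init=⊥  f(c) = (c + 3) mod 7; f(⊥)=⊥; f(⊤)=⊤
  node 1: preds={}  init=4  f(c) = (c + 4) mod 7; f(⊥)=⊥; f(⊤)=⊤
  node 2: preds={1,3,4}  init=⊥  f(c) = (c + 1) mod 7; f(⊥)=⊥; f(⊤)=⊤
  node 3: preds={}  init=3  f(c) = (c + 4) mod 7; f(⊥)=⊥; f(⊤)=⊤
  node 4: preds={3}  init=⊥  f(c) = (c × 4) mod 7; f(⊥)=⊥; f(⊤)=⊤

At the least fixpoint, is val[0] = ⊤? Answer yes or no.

yes

Trace (6 dequeues):
  [1] u=0 | in ⊤ | out ⊤ | prev ⊥ | push {}
  [2] u=1 | in ⊥ | out 4 | ==
  [3] u=2 | in ⊤ | out ⊤ | prev ⊥ | push {}
  [4] u=3 | in ⊥ | out 3 | ==
  [5] u=4 | in 3 | out 5 | prev ⊥ | push {2}
  [6] u=2 | in ⊤ | out ⊤ | ==

Converged values:
  [0] ⊤
  [1] 4
  [2] ⊤
  [3] 3
  [4] 5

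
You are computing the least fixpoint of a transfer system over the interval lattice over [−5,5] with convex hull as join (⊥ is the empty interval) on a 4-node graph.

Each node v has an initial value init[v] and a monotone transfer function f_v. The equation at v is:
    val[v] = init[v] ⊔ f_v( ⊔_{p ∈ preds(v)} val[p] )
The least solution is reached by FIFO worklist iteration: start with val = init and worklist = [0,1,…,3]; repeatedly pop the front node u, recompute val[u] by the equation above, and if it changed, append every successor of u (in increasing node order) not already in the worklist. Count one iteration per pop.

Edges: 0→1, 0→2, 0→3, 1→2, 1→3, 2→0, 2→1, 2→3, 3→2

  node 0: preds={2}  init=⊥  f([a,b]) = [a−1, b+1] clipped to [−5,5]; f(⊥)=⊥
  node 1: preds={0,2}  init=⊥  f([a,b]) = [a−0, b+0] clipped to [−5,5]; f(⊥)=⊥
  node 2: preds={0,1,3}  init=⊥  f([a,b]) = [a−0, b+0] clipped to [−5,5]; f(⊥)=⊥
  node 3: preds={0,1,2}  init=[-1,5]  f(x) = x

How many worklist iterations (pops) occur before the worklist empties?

23

Iteration log — 23 steps:
  step 1. node 0  ⊔preds=⊥  new=⊥  stable
  step 2. node 1  ⊔preds=⊥  new=⊥  stable
  step 3. node 2  ⊔preds=[-1,5]  new=[-1,5]  old=⊥  +wl: 0,1
  step 4. node 3  ⊔preds=[-1,5]  new=[-1,5]  stable
  step 5. node 0  ⊔preds=[-1,5]  new=[-2,5]  old=⊥  +wl: 2,3
  step 6. node 1  ⊔preds=[-2,5]  new=[-2,5]  old=⊥  +wl: 
  step 7. node 2  ⊔preds=[-2,5]  new=[-2,5]  old=[-1,5]  +wl: 0,1
  step 8. node 3  ⊔preds=[-2,5]  new=[-2,5]  old=[-1,5]  +wl: 2
  step 9. node 0  ⊔preds=[-2,5]  new=[-3,5]  old=[-2,5]  +wl: 3
  step 10. node 1  ⊔preds=[-3,5]  new=[-3,5]  old=[-2,5]  +wl: 
  step 11. node 2  ⊔preds=[-3,5]  new=[-3,5]  old=[-2,5]  +wl: 0,1
  step 12. node 3  ⊔preds=[-3,5]  new=[-3,5]  old=[-2,5]  +wl: 2
  step 13. node 0  ⊔preds=[-3,5]  new=[-4,5]  old=[-3,5]  +wl: 3
  step 14. node 1  ⊔preds=[-4,5]  new=[-4,5]  old=[-3,5]  +wl: 
  step 15. node 2  ⊔preds=[-4,5]  new=[-4,5]  old=[-3,5]  +wl: 0,1
  step 16. node 3  ⊔preds=[-4,5]  new=[-4,5]  old=[-3,5]  +wl: 2
  step 17. node 0  ⊔preds=[-4,5]  new=[-5,5]  old=[-4,5]  +wl: 3
  step 18. node 1  ⊔preds=[-5,5]  new=[-5,5]  old=[-4,5]  +wl: 
  step 19. node 2  ⊔preds=[-5,5]  new=[-5,5]  old=[-4,5]  +wl: 0,1
  step 20. node 3  ⊔preds=[-5,5]  new=[-5,5]  old=[-4,5]  +wl: 2
  step 21. node 0  ⊔preds=[-5,5]  new=[-5,5]  stable
  step 22. node 1  ⊔preds=[-5,5]  new=[-5,5]  stable
  step 23. node 2  ⊔preds=[-5,5]  new=[-5,5]  stable

Least fixpoint reached:
  node 0: [-5,5]
  node 1: [-5,5]
  node 2: [-5,5]
  node 3: [-5,5]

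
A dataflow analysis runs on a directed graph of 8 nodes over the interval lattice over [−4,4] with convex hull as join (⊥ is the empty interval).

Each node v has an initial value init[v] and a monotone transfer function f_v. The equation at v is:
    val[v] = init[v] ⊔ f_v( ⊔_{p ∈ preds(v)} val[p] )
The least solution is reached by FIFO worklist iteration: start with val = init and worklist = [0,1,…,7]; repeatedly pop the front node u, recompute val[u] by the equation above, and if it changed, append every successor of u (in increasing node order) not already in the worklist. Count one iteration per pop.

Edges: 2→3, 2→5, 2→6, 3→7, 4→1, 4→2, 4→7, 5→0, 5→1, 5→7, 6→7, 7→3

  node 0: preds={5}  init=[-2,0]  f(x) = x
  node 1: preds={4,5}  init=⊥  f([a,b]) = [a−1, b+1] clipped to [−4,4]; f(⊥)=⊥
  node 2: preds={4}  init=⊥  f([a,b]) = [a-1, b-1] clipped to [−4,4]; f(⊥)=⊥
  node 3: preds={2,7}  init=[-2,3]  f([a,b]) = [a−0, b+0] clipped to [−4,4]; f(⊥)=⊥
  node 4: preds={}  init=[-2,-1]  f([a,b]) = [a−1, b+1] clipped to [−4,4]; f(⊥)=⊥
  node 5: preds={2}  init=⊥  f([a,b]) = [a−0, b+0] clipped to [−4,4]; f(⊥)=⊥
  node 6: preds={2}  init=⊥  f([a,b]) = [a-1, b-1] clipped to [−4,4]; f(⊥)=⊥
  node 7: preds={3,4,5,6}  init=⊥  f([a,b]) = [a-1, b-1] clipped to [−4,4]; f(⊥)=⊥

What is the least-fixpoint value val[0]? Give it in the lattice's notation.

Iteration log — 12 steps:
  step 1. node 0  ⊔preds=⊥  new=[-2,0]  stable
  step 2. node 1  ⊔preds=[-2,-1]  new=[-3,0]  old=⊥  +wl: 
  step 3. node 2  ⊔preds=[-2,-1]  new=[-3,-2]  old=⊥  +wl: 
  step 4. node 3  ⊔preds=[-3,-2]  new=[-3,3]  old=[-2,3]  +wl: 
  step 5. node 4  ⊔preds=⊥  new=[-2,-1]  stable
  step 6. node 5  ⊔preds=[-3,-2]  new=[-3,-2]  old=⊥  +wl: 0,1
  step 7. node 6  ⊔preds=[-3,-2]  new=[-4,-3]  old=⊥  +wl: 
  step 8. node 7  ⊔preds=[-4,3]  new=[-4,2]  old=⊥  +wl: 3
  step 9. node 0  ⊔preds=[-3,-2]  new=[-3,0]  old=[-2,0]  +wl: 
  step 10. node 1  ⊔preds=[-3,-1]  new=[-4,0]  old=[-3,0]  +wl: 
  step 11. node 3  ⊔preds=[-4,2]  new=[-4,3]  old=[-3,3]  +wl: 7
  step 12. node 7  ⊔preds=[-4,3]  new=[-4,2]  stable

Least fixpoint reached:
  node 0: [-3,0]
  node 1: [-4,0]
  node 2: [-3,-2]
  node 3: [-4,3]
  node 4: [-2,-1]
  node 5: [-3,-2]
  node 6: [-4,-3]
  node 7: [-4,2]

[-3,0]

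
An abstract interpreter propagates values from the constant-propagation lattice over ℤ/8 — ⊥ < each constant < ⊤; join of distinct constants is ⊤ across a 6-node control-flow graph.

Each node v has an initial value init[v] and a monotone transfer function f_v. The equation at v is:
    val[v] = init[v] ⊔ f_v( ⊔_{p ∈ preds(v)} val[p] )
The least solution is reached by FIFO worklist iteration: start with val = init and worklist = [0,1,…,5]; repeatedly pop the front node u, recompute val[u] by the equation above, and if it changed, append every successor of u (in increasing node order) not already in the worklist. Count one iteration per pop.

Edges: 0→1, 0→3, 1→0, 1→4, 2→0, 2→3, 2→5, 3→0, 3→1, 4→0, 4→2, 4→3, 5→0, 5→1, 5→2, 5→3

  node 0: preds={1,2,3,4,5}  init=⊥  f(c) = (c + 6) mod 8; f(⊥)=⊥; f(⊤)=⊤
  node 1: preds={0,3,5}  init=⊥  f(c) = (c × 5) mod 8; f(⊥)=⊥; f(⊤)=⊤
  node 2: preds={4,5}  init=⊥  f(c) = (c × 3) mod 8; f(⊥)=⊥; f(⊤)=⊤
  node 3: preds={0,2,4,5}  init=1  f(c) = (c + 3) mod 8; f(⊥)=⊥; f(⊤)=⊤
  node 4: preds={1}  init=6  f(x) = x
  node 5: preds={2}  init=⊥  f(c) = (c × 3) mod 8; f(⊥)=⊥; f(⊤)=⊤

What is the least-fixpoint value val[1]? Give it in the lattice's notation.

Worklist (16 pops):
  #1 pop 0: in=⊤ → ⊤ (was ⊥); enqueue []
  #2 pop 1: in=⊤ → ⊤ (was ⊥); enqueue [0]
  #3 pop 2: in=6 → 2 (was ⊥); enqueue []
  #4 pop 3: in=⊤ → ⊤ (was 1); enqueue [1]
  #5 pop 4: in=⊤ → ⊤ (was 6); enqueue [2,3]
  #6 pop 5: in=2 → 6 (was ⊥); enqueue []
  #7 pop 0: in=⊤ → ⊤ (no change)
  #8 pop 1: in=⊤ → ⊤ (no change)
  #9 pop 2: in=⊤ → ⊤ (was 2); enqueue [0,5]
  #10 pop 3: in=⊤ → ⊤ (no change)
  #11 pop 0: in=⊤ → ⊤ (no change)
  #12 pop 5: in=⊤ → ⊤ (was 6); enqueue [0,1,2,3]
  #13 pop 0: in=⊤ → ⊤ (no change)
  #14 pop 1: in=⊤ → ⊤ (no change)
  #15 pop 2: in=⊤ → ⊤ (no change)
  #16 pop 3: in=⊤ → ⊤ (no change)

Fixpoint:
  val[0] = ⊤
  val[1] = ⊤
  val[2] = ⊤
  val[3] = ⊤
  val[4] = ⊤
  val[5] = ⊤

⊤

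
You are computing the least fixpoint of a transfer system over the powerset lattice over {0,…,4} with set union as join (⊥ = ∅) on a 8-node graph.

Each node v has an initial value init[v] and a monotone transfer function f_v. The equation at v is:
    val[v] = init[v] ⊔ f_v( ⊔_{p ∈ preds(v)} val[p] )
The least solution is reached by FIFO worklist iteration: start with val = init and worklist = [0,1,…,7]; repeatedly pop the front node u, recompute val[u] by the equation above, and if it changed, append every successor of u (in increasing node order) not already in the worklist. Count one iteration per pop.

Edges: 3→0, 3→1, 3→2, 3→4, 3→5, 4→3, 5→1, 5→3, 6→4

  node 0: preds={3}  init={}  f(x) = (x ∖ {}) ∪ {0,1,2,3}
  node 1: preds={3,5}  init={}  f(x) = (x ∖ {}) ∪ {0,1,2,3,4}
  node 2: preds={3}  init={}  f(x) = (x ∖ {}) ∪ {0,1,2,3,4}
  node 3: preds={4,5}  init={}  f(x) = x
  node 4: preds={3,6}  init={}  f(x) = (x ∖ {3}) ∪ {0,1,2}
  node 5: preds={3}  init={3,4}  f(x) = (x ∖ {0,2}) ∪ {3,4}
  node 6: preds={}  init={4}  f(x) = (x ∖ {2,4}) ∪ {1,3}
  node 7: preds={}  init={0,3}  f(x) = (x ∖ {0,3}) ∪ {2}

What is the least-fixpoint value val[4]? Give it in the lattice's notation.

Iteration log — 19 steps:
  step 1. node 0  ⊔preds={}  new={0,1,2,3}  old={}  +wl: 
  step 2. node 1  ⊔preds={3,4}  new={0,1,2,3,4}  old={}  +wl: 
  step 3. node 2  ⊔preds={}  new={0,1,2,3,4}  old={}  +wl: 
  step 4. node 3  ⊔preds={3,4}  new={3,4}  old={}  +wl: 0,1,2
  step 5. node 4  ⊔preds={3,4}  new={0,1,2,4}  old={}  +wl: 3
  step 6. node 5  ⊔preds={3,4}  new={3,4}  stable
  step 7. node 6  ⊔preds={}  new={1,3,4}  old={4}  +wl: 4
  step 8. node 7  ⊔preds={}  new={0,2,3}  old={0,3}  +wl: 
  step 9. node 0  ⊔preds={3,4}  new={0,1,2,3,4}  old={0,1,2,3}  +wl: 
  step 10. node 1  ⊔preds={3,4}  new={0,1,2,3,4}  stable
  step 11. node 2  ⊔preds={3,4}  new={0,1,2,3,4}  stable
  step 12. node 3  ⊔preds={0,1,2,3,4}  new={0,1,2,3,4}  old={3,4}  +wl: 0,1,2,5
  step 13. node 4  ⊔preds={0,1,2,3,4}  new={0,1,2,4}  stable
  step 14. node 0  ⊔preds={0,1,2,3,4}  new={0,1,2,3,4}  stable
  step 15. node 1  ⊔preds={0,1,2,3,4}  new={0,1,2,3,4}  stable
  step 16. node 2  ⊔preds={0,1,2,3,4}  new={0,1,2,3,4}  stable
  step 17. node 5  ⊔preds={0,1,2,3,4}  new={1,3,4}  old={3,4}  +wl: 1,3
  step 18. node 1  ⊔preds={0,1,2,3,4}  new={0,1,2,3,4}  stable
  step 19. node 3  ⊔preds={0,1,2,3,4}  new={0,1,2,3,4}  stable

Least fixpoint reached:
  node 0: {0,1,2,3,4}
  node 1: {0,1,2,3,4}
  node 2: {0,1,2,3,4}
  node 3: {0,1,2,3,4}
  node 4: {0,1,2,4}
  node 5: {1,3,4}
  node 6: {1,3,4}
  node 7: {0,2,3}

{0,1,2,4}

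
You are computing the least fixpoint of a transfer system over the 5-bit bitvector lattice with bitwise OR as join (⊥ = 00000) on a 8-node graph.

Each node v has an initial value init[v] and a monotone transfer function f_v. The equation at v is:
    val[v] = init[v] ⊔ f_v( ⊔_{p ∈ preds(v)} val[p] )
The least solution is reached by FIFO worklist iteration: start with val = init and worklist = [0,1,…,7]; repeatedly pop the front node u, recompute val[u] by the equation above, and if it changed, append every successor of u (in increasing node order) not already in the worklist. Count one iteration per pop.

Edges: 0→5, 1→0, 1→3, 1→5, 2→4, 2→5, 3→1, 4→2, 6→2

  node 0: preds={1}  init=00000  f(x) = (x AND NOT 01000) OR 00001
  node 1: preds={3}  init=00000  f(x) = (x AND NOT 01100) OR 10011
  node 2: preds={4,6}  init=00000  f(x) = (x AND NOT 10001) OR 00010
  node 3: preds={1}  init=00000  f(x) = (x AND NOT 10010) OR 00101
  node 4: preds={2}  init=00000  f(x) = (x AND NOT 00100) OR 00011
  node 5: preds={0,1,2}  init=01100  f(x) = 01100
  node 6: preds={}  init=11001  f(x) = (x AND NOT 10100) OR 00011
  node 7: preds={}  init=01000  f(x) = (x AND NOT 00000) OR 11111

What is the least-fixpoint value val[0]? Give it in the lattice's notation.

Trace (12 dequeues):
  [1] u=0 | in 00000 | out 00001 | prev 00000 | push {}
  [2] u=1 | in 00000 | out 10011 | prev 00000 | push {0}
  [3] u=2 | in 11001 | out 01010 | prev 00000 | push {}
  [4] u=3 | in 10011 | out 00101 | prev 00000 | push {1}
  [5] u=4 | in 01010 | out 01011 | prev 00000 | push {2}
  [6] u=5 | in 11011 | out 01100 | ==
  [7] u=6 | in 00000 | out 11011 | prev 11001 | push {}
  [8] u=7 | in 00000 | out 11111 | prev 01000 | push {}
  [9] u=0 | in 10011 | out 10011 | prev 00001 | push {5}
  [10] u=1 | in 00101 | out 10011 | ==
  [11] u=2 | in 11011 | out 01010 | ==
  [12] u=5 | in 11011 | out 01100 | ==

Converged values:
  [0] 10011
  [1] 10011
  [2] 01010
  [3] 00101
  [4] 01011
  [5] 01100
  [6] 11011
  [7] 11111

10011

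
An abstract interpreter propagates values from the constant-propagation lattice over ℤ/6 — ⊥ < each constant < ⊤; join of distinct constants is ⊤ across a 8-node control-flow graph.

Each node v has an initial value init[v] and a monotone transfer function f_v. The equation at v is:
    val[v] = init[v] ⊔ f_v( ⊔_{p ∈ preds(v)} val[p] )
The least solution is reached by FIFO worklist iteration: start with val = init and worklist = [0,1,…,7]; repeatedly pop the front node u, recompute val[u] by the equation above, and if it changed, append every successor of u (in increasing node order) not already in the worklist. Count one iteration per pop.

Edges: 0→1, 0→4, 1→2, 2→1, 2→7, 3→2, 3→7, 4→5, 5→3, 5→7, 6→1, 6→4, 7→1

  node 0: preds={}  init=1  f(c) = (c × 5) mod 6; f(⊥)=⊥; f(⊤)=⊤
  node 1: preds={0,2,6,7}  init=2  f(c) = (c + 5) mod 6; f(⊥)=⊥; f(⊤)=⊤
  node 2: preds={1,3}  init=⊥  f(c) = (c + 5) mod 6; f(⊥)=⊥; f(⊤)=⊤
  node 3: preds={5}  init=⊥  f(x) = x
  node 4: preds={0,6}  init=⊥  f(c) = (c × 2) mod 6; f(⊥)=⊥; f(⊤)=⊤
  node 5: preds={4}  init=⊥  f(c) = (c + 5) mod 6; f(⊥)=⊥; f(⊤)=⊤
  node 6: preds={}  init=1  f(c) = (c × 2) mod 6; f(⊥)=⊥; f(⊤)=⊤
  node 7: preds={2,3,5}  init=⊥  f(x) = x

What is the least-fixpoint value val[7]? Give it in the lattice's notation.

⊤

Iteration log — 12 steps:
  step 1. node 0  ⊔preds=⊥  new=1  stable
  step 2. node 1  ⊔preds=1  new=⊤  old=2  +wl: 
  step 3. node 2  ⊔preds=⊤  new=⊤  old=⊥  +wl: 1
  step 4. node 3  ⊔preds=⊥  new=⊥  stable
  step 5. node 4  ⊔preds=1  new=2  old=⊥  +wl: 
  step 6. node 5  ⊔preds=2  new=1  old=⊥  +wl: 3
  step 7. node 6  ⊔preds=⊥  new=1  stable
  step 8. node 7  ⊔preds=⊤  new=⊤  old=⊥  +wl: 
  step 9. node 1  ⊔preds=⊤  new=⊤  stable
  step 10. node 3  ⊔preds=1  new=1  old=⊥  +wl: 2,7
  step 11. node 2  ⊔preds=⊤  new=⊤  stable
  step 12. node 7  ⊔preds=⊤  new=⊤  stable

Least fixpoint reached:
  node 0: 1
  node 1: ⊤
  node 2: ⊤
  node 3: 1
  node 4: 2
  node 5: 1
  node 6: 1
  node 7: ⊤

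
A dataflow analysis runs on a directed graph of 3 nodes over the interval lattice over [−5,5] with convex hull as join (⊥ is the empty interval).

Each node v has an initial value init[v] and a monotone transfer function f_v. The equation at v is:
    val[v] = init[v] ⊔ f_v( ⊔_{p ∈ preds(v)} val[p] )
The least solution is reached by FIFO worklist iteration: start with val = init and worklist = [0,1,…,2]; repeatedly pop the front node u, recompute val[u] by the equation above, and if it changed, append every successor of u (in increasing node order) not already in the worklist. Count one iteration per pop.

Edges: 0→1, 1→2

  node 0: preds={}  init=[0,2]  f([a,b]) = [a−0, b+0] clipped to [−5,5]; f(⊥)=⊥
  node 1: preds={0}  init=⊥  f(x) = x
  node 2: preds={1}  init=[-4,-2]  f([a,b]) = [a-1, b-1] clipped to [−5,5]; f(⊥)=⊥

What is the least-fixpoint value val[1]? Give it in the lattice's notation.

Worklist (3 pops):
  #1 pop 0: in=⊥ → [0,2] (no change)
  #2 pop 1: in=[0,2] → [0,2] (was ⊥); enqueue []
  #3 pop 2: in=[0,2] → [-4,1] (was [-4,-2]); enqueue []

Fixpoint:
  val[0] = [0,2]
  val[1] = [0,2]
  val[2] = [-4,1]

[0,2]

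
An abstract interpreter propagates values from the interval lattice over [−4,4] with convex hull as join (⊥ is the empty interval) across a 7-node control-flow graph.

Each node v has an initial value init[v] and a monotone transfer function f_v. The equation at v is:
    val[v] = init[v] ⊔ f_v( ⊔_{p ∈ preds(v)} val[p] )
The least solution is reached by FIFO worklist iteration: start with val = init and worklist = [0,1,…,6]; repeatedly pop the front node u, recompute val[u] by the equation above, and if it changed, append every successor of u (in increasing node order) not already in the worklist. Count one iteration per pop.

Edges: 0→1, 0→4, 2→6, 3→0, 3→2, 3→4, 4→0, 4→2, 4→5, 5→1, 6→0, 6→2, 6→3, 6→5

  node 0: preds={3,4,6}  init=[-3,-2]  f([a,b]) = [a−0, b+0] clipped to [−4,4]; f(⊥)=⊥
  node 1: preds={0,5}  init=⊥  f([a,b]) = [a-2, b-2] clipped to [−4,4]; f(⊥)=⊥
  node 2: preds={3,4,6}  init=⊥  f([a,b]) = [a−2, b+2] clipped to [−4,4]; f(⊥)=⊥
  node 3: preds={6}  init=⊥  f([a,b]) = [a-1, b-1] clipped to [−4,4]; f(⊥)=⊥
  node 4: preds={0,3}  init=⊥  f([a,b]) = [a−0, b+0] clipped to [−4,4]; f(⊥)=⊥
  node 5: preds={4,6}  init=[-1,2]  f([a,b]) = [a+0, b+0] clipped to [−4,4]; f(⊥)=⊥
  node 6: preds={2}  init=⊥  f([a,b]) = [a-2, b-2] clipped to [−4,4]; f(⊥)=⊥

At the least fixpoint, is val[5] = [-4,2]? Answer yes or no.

Trace (20 dequeues):
  [1] u=0 | in ⊥ | out [-3,-2] | ==
  [2] u=1 | in [-3,2] | out [-4,0] | prev ⊥ | push {}
  [3] u=2 | in ⊥ | out ⊥ | ==
  [4] u=3 | in ⊥ | out ⊥ | ==
  [5] u=4 | in [-3,-2] | out [-3,-2] | prev ⊥ | push {0,2}
  [6] u=5 | in [-3,-2] | out [-3,2] | prev [-1,2] | push {1}
  [7] u=6 | in ⊥ | out ⊥ | ==
  [8] u=0 | in [-3,-2] | out [-3,-2] | ==
  [9] u=2 | in [-3,-2] | out [-4,0] | prev ⊥ | push {6}
  [10] u=1 | in [-3,2] | out [-4,0] | ==
  [11] u=6 | in [-4,0] | out [-4,-2] | prev ⊥ | push {0,2,3,5}
  [12] u=0 | in [-4,-2] | out [-4,-2] | prev [-3,-2] | push {1,4}
  [13] u=2 | in [-4,-2] | out [-4,0] | ==
  [14] u=3 | in [-4,-2] | out [-4,-3] | prev ⊥ | push {0,2}
  [15] u=5 | in [-4,-2] | out [-4,2] | prev [-3,2] | push {}
  [16] u=1 | in [-4,2] | out [-4,0] | ==
  [17] u=4 | in [-4,-2] | out [-4,-2] | prev [-3,-2] | push {5}
  [18] u=0 | in [-4,-2] | out [-4,-2] | ==
  [19] u=2 | in [-4,-2] | out [-4,0] | ==
  [20] u=5 | in [-4,-2] | out [-4,2] | ==

Converged values:
  [0] [-4,-2]
  [1] [-4,0]
  [2] [-4,0]
  [3] [-4,-3]
  [4] [-4,-2]
  [5] [-4,2]
  [6] [-4,-2]

yes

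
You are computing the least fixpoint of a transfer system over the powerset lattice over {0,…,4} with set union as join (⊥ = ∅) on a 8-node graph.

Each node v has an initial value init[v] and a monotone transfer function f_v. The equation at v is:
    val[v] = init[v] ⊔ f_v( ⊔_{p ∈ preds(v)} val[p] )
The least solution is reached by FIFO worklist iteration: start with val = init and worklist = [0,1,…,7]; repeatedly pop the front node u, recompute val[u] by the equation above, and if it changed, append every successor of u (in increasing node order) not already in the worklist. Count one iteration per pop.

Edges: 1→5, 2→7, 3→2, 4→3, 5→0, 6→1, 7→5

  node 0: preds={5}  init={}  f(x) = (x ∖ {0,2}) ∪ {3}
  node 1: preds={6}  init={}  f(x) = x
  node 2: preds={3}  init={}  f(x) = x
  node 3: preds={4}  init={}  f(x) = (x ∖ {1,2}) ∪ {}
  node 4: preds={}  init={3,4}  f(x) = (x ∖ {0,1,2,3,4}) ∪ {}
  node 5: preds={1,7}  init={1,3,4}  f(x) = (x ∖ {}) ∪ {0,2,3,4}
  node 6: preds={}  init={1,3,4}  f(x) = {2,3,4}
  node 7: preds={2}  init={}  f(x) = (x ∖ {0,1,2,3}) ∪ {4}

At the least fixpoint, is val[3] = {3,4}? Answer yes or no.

yes

Trace (13 dequeues):
  [1] u=0 | in {1,3,4} | out {1,3,4} | prev {} | push {}
  [2] u=1 | in {1,3,4} | out {1,3,4} | prev {} | push {}
  [3] u=2 | in {} | out {} | ==
  [4] u=3 | in {3,4} | out {3,4} | prev {} | push {2}
  [5] u=4 | in {} | out {3,4} | ==
  [6] u=5 | in {1,3,4} | out {0,1,2,3,4} | prev {1,3,4} | push {0}
  [7] u=6 | in {} | out {1,2,3,4} | prev {1,3,4} | push {1}
  [8] u=7 | in {} | out {4} | prev {} | push {5}
  [9] u=2 | in {3,4} | out {3,4} | prev {} | push {7}
  [10] u=0 | in {0,1,2,3,4} | out {1,3,4} | ==
  [11] u=1 | in {1,2,3,4} | out {1,2,3,4} | prev {1,3,4} | push {}
  [12] u=5 | in {1,2,3,4} | out {0,1,2,3,4} | ==
  [13] u=7 | in {3,4} | out {4} | ==

Converged values:
  [0] {1,3,4}
  [1] {1,2,3,4}
  [2] {3,4}
  [3] {3,4}
  [4] {3,4}
  [5] {0,1,2,3,4}
  [6] {1,2,3,4}
  [7] {4}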